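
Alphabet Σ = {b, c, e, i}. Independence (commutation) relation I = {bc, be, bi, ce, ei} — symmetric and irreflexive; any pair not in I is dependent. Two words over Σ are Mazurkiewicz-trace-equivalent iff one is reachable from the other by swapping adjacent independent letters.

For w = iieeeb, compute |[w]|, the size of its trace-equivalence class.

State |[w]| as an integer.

#0=i has no predecessor
#1=i depends on [0:i]
#2=e has no predecessor
#3=e depends on [2:e]
#4=e depends on [3:e]
#5=b has no predecessor
sources: [0:i, 2:e, 5:b]
N(rest) = Σ N(rest − s) over sources s of rest; N(one piece) = 1:
  size 1 → [1]=1  [4]=1  [5]=1
  size 2 → [0,1]=1  [1,4]=2  [1,5]=2  [3,4]=1  [4,5]=2
  size 3 → [0,1,4]=3  [0,1,5]=3  [1,3,4]=3  [1,4,5]=6  [2,3,4]=1  [3,4,5]=3
  size 4 → [0,1,3,4]=6  [0,1,4,5]=12  [1,2,3,4]=4  [1,3,4,5]=12  [2,3,4,5]=4
  first=0(i) contributes 20
  first=2(e) contributes 30
  first=5(b) contributes 10
|[w]| = 60

60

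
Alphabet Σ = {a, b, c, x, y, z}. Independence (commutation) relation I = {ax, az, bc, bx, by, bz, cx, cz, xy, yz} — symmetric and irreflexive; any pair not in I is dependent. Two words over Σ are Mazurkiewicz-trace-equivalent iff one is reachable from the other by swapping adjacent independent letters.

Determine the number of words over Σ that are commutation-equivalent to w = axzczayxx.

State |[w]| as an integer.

#0=a has no predecessor
#1=x has no predecessor
#2=z depends on [1:x]
#3=c depends on [0:a]
#4=z depends on [2:z]
#5=a depends on [3:c]
#6=y depends on [5:a]
#7=x depends on [4:z]
#8=x depends on [7:x]
sources: [0:a, 1:x]
N(rest) = Σ N(rest − s) over sources s of rest; N(one piece) = 1:
  size 1 → [6]=1  [8]=1
  size 2 → [5,6]=1  [6,8]=2  [7,8]=1
  size 3 → [3,5,6]=1  [4,7,8]=1  [5,6,8]=3  [6,7,8]=3
  size 4 → [0,3,5,6]=1  [2,4,7,8]=1  [3,5,6,8]=4  [4,6,7,8]=4  [5,6,7,8]=6
  size 5 → [0,3,5,6,8]=5  [1,2,4,7,8]=1  [2,4,6,7,8]=5  [3,5,6,7,8]=10  [4,5,6,7,8]=10
  size 6 → [0,3,5,6,7,8]=15  [1,2,4,6,7,8]=6  [2,4,5,6,7,8]=15  [3,4,5,6,7,8]=20
  size 7 → [0,3,4,5,6,7,8]=35  [1,2,4,5,6,7,8]=21  [2,3,4,5,6,7,8]=35
  first=0(a) contributes 56
  first=1(x) contributes 70
|[w]| = 126

126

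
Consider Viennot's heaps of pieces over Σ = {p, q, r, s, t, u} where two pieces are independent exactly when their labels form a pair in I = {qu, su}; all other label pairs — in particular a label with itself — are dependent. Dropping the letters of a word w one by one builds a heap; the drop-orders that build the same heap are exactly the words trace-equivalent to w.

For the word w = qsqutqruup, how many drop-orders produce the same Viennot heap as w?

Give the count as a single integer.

4

piece 0:q — minimal
piece 1:s rests on {0:q}
piece 2:q rests on {1:s}
piece 3:u — minimal
piece 4:t rests on {2:q, 3:u}
piece 5:q rests on {4:t}
piece 6:r rests on {5:q}
piece 7:u rests on {6:r}
piece 8:u rests on {7:u}
piece 9:p rests on {8:u}
minimal pieces: {0:q, 3:u}
ways to finish when only these pieces remain (= sum over removing one remaining piece with nothing left below it):
  1 left: {9}→1
  2 left: {8,9}→1
  3 left: {7,8,9}→1
  4 left: {6,7,8,9}→1
  5 left: {5,6,7,8,9}→1
  6 left: {4,5,6,7,8,9}→1
  7 left: {2,4,5,6,7,8,9}→1  {3,4,5,6,7,8,9}→1
  8 left: {1,2,4,5,6,7,8,9}→1  {2,3,4,5,6,7,8,9}→2
  placing 0:q first → 3 extensions
  placing 3:u first → 1 extensions
total linear extensions = 4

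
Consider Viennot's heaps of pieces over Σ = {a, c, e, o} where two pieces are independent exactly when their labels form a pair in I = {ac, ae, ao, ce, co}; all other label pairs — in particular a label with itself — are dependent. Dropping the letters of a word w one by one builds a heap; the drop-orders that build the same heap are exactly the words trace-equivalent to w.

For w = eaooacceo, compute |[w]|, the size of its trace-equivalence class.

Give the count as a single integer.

0(e) covers ∅
1(a) covers ∅
2(o) covers 0:e
3(o) covers 2:o
4(a) covers 1:a
5(c) covers ∅
6(c) covers 5:c
7(e) covers 3:o
8(o) covers 7:e
floor of heap: 0:e, 1:a, 5:c
completions by unplaced set U, small U first (add the entries for U minus each lowest piece of U):
  |U|=1: {4}:1  {6}:1  {8}:1
  |U|=2: {1,4}:1  {4,6}:2  {4,8}:2  {5,6}:1  {6,8}:2  {7,8}:1
  |U|=3: {1,4,6}:3  {1,4,8}:3  {3,7,8}:1  {4,5,6}:3  {4,6,8}:6  {4,7,8}:3  {5,6,8}:3  {6,7,8}:3
  |U|=4: {1,4,5,6}:6  {1,4,6,8}:12  {1,4,7,8}:6  {2,3,7,8}:1  {3,4,7,8}:4  {3,6,7,8}:4  {4,5,6,8}:12  {4,6,7,8}:12  {5,6,7,8}:6
  |U|=5: {0,2,3,7,8}:1  {1,3,4,7,8}:10  {1,4,5,6,8}:30  {1,4,6,7,8}:30  {2,3,4,7,8}:5  {2,3,6,7,8}:5  {3,4,6,7,8}:20  {3,5,6,7,8}:10  {4,5,6,7,8}:30
  |U|=6: {0,2,3,4,7,8}:6  {0,2,3,6,7,8}:6  {1,2,3,4,7,8}:15  {1,3,4,6,7,8}:60  {1,4,5,6,7,8}:90  {2,3,4,6,7,8}:30  {2,3,5,6,7,8}:15  {3,4,5,6,7,8}:60
  |U|=7: {0,1,2,3,4,7,8}:21  {0,2,3,4,6,7,8}:42  {0,2,3,5,6,7,8}:21  {1,2,3,4,6,7,8}:105  {1,3,4,5,6,7,8}:210  {2,3,4,5,6,7,8}:105
  start at 0(e): 420
  start at 1(a): 168
  start at 5(c): 168
sum over floor = 756

756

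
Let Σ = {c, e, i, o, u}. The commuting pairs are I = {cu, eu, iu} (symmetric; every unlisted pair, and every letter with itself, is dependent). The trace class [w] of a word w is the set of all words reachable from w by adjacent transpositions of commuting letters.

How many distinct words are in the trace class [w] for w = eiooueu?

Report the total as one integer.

piece 0:e — minimal
piece 1:i rests on {0:e}
piece 2:o rests on {1:i}
piece 3:o rests on {2:o}
piece 4:u rests on {3:o}
piece 5:e rests on {3:o}
piece 6:u rests on {4:u}
minimal pieces: {0:e}
ways to finish when only these pieces remain (= sum over removing one remaining piece with nothing left below it):
  1 left: {5}→1  {6}→1
  2 left: {4,6}→1  {5,6}→2
  3 left: {4,5,6}→3
  4 left: {3,4,5,6}→3
  5 left: {2,3,4,5,6}→3
  placing 0:e first → 3 extensions

3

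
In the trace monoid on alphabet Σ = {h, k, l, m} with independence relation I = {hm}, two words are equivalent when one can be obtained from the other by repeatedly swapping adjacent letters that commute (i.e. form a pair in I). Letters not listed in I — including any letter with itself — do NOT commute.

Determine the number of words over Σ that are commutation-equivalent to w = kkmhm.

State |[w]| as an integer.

3

piece 0:k — minimal
piece 1:k rests on {0:k}
piece 2:m rests on {1:k}
piece 3:h rests on {1:k}
piece 4:m rests on {2:m}
minimal pieces: {0:k}
ways to finish when only these pieces remain (= sum over removing one remaining piece with nothing left below it):
  1 left: {3}→1  {4}→1
  2 left: {2,4}→1  {3,4}→2
  3 left: {2,3,4}→3
  placing 0:k first → 3 extensions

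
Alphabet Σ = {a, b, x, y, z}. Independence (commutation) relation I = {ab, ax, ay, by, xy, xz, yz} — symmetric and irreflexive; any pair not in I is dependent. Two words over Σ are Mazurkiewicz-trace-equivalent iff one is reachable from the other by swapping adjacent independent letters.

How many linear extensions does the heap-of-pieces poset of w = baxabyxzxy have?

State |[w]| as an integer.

2070

#0=b has no predecessor
#1=a has no predecessor
#2=x depends on [0:b]
#3=a depends on [1:a]
#4=b depends on [2:x]
#5=y has no predecessor
#6=x depends on [4:b]
#7=z depends on [3:a, 4:b]
#8=x depends on [6:x]
#9=y depends on [5:y]
sources: [0:b, 1:a, 5:y]
N(rest) = Σ N(rest − s) over sources s of rest; N(one piece) = 1:
  size 1 → [7]=1  [8]=1  [9]=1
  size 2 → [3,7]=1  [5,9]=1  [6,8]=1  [7,8]=2  [7,9]=2  [8,9]=2
  size 3 → [1,3,7]=1  [3,7,8]=3  [3,7,9]=3  [5,7,9]=3  [5,8,9]=3  [6,7,8]=3  [6,8,9]=3  [7,8,9]=6
  size 4 → [1,3,7,8]=4  [1,3,7,9]=4  [3,5,7,9]=6  [3,6,7,8]=6  [3,7,8,9]=12  [4,6,7,8]=3  [5,6,8,9]=6  [5,7,8,9]=12  [6,7,8,9]=12
  size 5 → [1,3,5,7,9]=10  [1,3,6,7,8]=10  [1,3,7,8,9]=20  [2,4,6,7,8]=3  [3,4,6,7,8]=9  [3,5,7,8,9]=30  [3,6,7,8,9]=30  [4,6,7,8,9]=15  [5,6,7,8,9]=30
  size 6 → [0,2,4,6,7,8]=3  [1,3,4,6,7,8]=19  [1,3,5,7,8,9]=60  [1,3,6,7,8,9]=60  [2,3,4,6,7,8]=12  [2,4,6,7,8,9]=18  [3,4,6,7,8,9]=54  [3,5,6,7,8,9]=90  [4,5,6,7,8,9]=45
  size 7 → [0,2,3,4,6,7,8]=15  [0,2,4,6,7,8,9]=21  [1,2,3,4,6,7,8]=31  [1,3,4,6,7,8,9]=133  [1,3,5,6,7,8,9]=210  [2,3,4,6,7,8,9]=84  [2,4,5,6,7,8,9]=63  [3,4,5,6,7,8,9]=189
  size 8 → [0,1,2,3,4,6,7,8]=46  [0,2,3,4,6,7,8,9]=120  [0,2,4,5,6,7,8,9]=84  [1,2,3,4,6,7,8,9]=248  [1,3,4,5,6,7,8,9]=532  [2,3,4,5,6,7,8,9]=336
  first=0(b) contributes 1116
  first=1(a) contributes 540
  first=5(y) contributes 414
|[w]| = 2070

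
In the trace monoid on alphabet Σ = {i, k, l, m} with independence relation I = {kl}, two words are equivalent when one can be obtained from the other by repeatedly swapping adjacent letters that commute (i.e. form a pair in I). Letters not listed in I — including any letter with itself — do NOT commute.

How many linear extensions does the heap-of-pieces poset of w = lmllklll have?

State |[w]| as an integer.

drop 0:l onto floor
drop 1:m onto {0:l}
drop 2:l onto {1:m}
drop 3:l onto {2:l}
drop 4:k onto {1:m}
drop 5:l onto {3:l}
drop 6:l onto {5:l}
drop 7:l onto {6:l}
ground layer = {0:l}
drop-orders for the pieces not yet dropped (sum over which currently-grounded one goes next):
  1 to go: {4} 1  {7} 1
  2 to go: {4,7} 2  {6,7} 1
  3 to go: {4,6,7} 3  {5,6,7} 1
  4 to go: {3,5,6,7} 1  {4,5,6,7} 4
  5 to go: {2,3,5,6,7} 1  {3,4,5,6,7} 5
  6 to go: {2,3,4,5,6,7} 6
  if 0:l drops first: 6 orders

6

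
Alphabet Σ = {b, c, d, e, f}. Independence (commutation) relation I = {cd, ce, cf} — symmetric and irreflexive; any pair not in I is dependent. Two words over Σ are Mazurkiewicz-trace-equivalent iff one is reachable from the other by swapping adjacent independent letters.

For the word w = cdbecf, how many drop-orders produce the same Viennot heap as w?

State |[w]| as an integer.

piece 0:c — minimal
piece 1:d — minimal
piece 2:b rests on {0:c, 1:d}
piece 3:e rests on {2:b}
piece 4:c rests on {2:b}
piece 5:f rests on {3:e}
minimal pieces: {0:c, 1:d}
ways to finish when only these pieces remain (= sum over removing one remaining piece with nothing left below it):
  1 left: {4}→1  {5}→1
  2 left: {3,5}→1  {4,5}→2
  3 left: {3,4,5}→3
  4 left: {2,3,4,5}→3
  placing 0:c first → 3 extensions
  placing 1:d first → 3 extensions
total linear extensions = 6

6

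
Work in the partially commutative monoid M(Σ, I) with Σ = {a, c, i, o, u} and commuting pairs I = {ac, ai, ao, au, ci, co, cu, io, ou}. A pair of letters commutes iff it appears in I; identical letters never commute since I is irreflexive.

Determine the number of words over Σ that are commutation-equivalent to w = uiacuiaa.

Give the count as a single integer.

piece 0:u — minimal
piece 1:i rests on {0:u}
piece 2:a — minimal
piece 3:c — minimal
piece 4:u rests on {1:i}
piece 5:i rests on {4:u}
piece 6:a rests on {2:a}
piece 7:a rests on {6:a}
minimal pieces: {0:u, 2:a, 3:c}
ways to finish when only these pieces remain (= sum over removing one remaining piece with nothing left below it):
  1 left: {3}→1  {5}→1  {7}→1
  2 left: {3,5}→2  {3,7}→2  {4,5}→1  {5,7}→2  {6,7}→1
  3 left: {1,4,5}→1  {2,6,7}→1  {3,4,5}→3  {3,5,7}→6  {3,6,7}→3  {4,5,7}→3  {5,6,7}→3
  4 left: {0,1,4,5}→1  {1,3,4,5}→4  {1,4,5,7}→4  {2,3,6,7}→4  {2,5,6,7}→4  {3,4,5,7}→12  {3,5,6,7}→12  {4,5,6,7}→6
  5 left: {0,1,3,4,5}→5  {0,1,4,5,7}→5  {1,3,4,5,7}→20  {1,4,5,6,7}→10  {2,3,5,6,7}→20  {2,4,5,6,7}→10  {3,4,5,6,7}→30
  6 left: {0,1,3,4,5,7}→30  {0,1,4,5,6,7}→15  {1,2,4,5,6,7}→20  {1,3,4,5,6,7}→60  {2,3,4,5,6,7}→60
  placing 0:u first → 140 extensions
  placing 2:a first → 105 extensions
  placing 3:c first → 35 extensions
total linear extensions = 280

280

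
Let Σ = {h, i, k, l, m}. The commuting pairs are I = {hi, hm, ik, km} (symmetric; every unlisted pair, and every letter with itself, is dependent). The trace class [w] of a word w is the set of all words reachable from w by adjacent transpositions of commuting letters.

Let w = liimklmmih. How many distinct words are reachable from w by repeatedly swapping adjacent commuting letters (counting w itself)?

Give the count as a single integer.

16

#0=l has no predecessor
#1=i depends on [0:l]
#2=i depends on [1:i]
#3=m depends on [2:i]
#4=k depends on [0:l]
#5=l depends on [3:m, 4:k]
#6=m depends on [5:l]
#7=m depends on [6:m]
#8=i depends on [7:m]
#9=h depends on [5:l]
sources: [0:l]
N(rest) = Σ N(rest − s) over sources s of rest; N(one piece) = 1:
  size 1 → [8]=1  [9]=1
  size 2 → [7,8]=1  [8,9]=2
  size 3 → [6,7,8]=1  [7,8,9]=3
  size 4 → [6,7,8,9]=4
  size 5 → [5,6,7,8,9]=4
  size 6 → [3,5,6,7,8,9]=4  [4,5,6,7,8,9]=4
  size 7 → [2,3,5,6,7,8,9]=4  [3,4,5,6,7,8,9]=8
  size 8 → [1,2,3,5,6,7,8,9]=4  [2,3,4,5,6,7,8,9]=12
  first=0(l) contributes 16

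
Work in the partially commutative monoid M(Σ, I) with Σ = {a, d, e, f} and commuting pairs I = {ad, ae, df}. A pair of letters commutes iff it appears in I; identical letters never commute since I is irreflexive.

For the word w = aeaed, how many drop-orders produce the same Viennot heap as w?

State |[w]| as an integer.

10

0(a) covers ∅
1(e) covers ∅
2(a) covers 0:a
3(e) covers 1:e
4(d) covers 3:e
floor of heap: 0:a, 1:e
completions by unplaced set U, small U first (add the entries for U minus each lowest piece of U):
  |U|=1: {2}:1  {4}:1
  |U|=2: {0,2}:1  {2,4}:2  {3,4}:1
  |U|=3: {0,2,4}:3  {1,3,4}:1  {2,3,4}:3
  start at 0(a): 4
  start at 1(e): 6
sum over floor = 10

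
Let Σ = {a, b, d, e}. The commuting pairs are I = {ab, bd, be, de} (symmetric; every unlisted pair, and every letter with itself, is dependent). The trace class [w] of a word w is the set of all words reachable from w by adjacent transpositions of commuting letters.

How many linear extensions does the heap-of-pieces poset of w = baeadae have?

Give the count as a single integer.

7

#0=b has no predecessor
#1=a has no predecessor
#2=e depends on [1:a]
#3=a depends on [2:e]
#4=d depends on [3:a]
#5=a depends on [4:d]
#6=e depends on [5:a]
sources: [0:b, 1:a]
N(rest) = Σ N(rest − s) over sources s of rest; N(one piece) = 1:
  size 1 → [0]=1  [6]=1
  size 2 → [0,6]=2  [5,6]=1
  size 3 → [0,5,6]=3  [4,5,6]=1
  size 4 → [0,4,5,6]=4  [3,4,5,6]=1
  size 5 → [0,3,4,5,6]=5  [2,3,4,5,6]=1
  first=0(b) contributes 1
  first=1(a) contributes 6
|[w]| = 7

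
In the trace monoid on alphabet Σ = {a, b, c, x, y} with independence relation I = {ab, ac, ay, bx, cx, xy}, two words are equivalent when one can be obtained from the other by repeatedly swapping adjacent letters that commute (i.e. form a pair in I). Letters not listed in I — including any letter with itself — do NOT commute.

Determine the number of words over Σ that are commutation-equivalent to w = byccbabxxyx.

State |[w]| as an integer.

330

#0=b has no predecessor
#1=y depends on [0:b]
#2=c depends on [1:y]
#3=c depends on [2:c]
#4=b depends on [3:c]
#5=a has no predecessor
#6=b depends on [4:b]
#7=x depends on [5:a]
#8=x depends on [7:x]
#9=y depends on [6:b]
#10=x depends on [8:x]
sources: [0:b, 5:a]
N(rest) = Σ N(rest − s) over sources s of rest; N(one piece) = 1:
  size 1 → [9]=1  [10]=1
  size 2 → [6,9]=1  [8,10]=1  [9,10]=2
  size 3 → [4,6,9]=1  [6,9,10]=3  [7,8,10]=1  [8,9,10]=3
  size 4 → [3,4,6,9]=1  [4,6,9,10]=4  [5,7,8,10]=1  [6,8,9,10]=6  [7,8,9,10]=4
  size 5 → [2,3,4,6,9]=1  [3,4,6,9,10]=5  [4,6,8,9,10]=10  [5,7,8,9,10]=5  [6,7,8,9,10]=10
  size 6 → [1,2,3,4,6,9]=1  [2,3,4,6,9,10]=6  [3,4,6,8,9,10]=15  [4,6,7,8,9,10]=20  [5,6,7,8,9,10]=15
  size 7 → [0,1,2,3,4,6,9]=1  [1,2,3,4,6,9,10]=7  [2,3,4,6,8,9,10]=21  [3,4,6,7,8,9,10]=35  [4,5,6,7,8,9,10]=35
  size 8 → [0,1,2,3,4,6,9,10]=8  [1,2,3,4,6,8,9,10]=28  [2,3,4,6,7,8,9,10]=56  [3,4,5,6,7,8,9,10]=70
  size 9 → [0,1,2,3,4,6,8,9,10]=36  [1,2,3,4,6,7,8,9,10]=84  [2,3,4,5,6,7,8,9,10]=126
  first=0(b) contributes 210
  first=5(a) contributes 120
|[w]| = 330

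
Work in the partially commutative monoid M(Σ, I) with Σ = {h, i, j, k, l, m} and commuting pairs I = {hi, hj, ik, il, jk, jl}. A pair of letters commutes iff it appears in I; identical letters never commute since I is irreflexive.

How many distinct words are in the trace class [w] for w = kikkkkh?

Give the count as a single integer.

7

0(k) covers ∅
1(i) covers ∅
2(k) covers 0:k
3(k) covers 2:k
4(k) covers 3:k
5(k) covers 4:k
6(h) covers 5:k
floor of heap: 0:k, 1:i
completions by unplaced set U, small U first (add the entries for U minus each lowest piece of U):
  |U|=1: {1}:1  {6}:1
  |U|=2: {1,6}:2  {5,6}:1
  |U|=3: {1,5,6}:3  {4,5,6}:1
  |U|=4: {1,4,5,6}:4  {3,4,5,6}:1
  |U|=5: {1,3,4,5,6}:5  {2,3,4,5,6}:1
  start at 0(k): 6
  start at 1(i): 1
sum over floor = 7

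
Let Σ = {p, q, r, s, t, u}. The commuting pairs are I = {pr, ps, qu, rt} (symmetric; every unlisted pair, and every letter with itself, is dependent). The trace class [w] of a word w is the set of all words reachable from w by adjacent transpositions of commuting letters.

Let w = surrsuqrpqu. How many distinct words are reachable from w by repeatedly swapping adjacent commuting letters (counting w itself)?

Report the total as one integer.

8

0(s) covers ∅
1(u) covers 0:s
2(r) covers 1:u
3(r) covers 2:r
4(s) covers 3:r
5(u) covers 4:s
6(q) covers 4:s
7(r) covers 5:u, 6:q
8(p) covers 5:u, 6:q
9(q) covers 7:r, 8:p
10(u) covers 7:r, 8:p
floor of heap: 0:s
completions by unplaced set U, small U first (add the entries for U minus each lowest piece of U):
  |U|=1: {9}:1  {10}:1
  |U|=2: {9,10}:2
  |U|=3: {7,9,10}:2  {8,9,10}:2
  |U|=4: {7,8,9,10}:4
  |U|=5: {5,7,8,9,10}:4  {6,7,8,9,10}:4
  |U|=6: {5,6,7,8,9,10}:8
  |U|=7: {4,5,6,7,8,9,10}:8
  |U|=8: {3,4,5,6,7,8,9,10}:8
  |U|=9: {2,3,4,5,6,7,8,9,10}:8
  start at 0(s): 8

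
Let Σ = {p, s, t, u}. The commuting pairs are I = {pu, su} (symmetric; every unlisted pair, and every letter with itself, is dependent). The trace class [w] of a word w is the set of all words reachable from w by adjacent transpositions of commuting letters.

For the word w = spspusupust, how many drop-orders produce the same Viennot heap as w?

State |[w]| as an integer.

120

0(s) covers ∅
1(p) covers 0:s
2(s) covers 1:p
3(p) covers 2:s
4(u) covers ∅
5(s) covers 3:p
6(u) covers 4:u
7(p) covers 5:s
8(u) covers 6:u
9(s) covers 7:p
10(t) covers 8:u, 9:s
floor of heap: 0:s, 4:u
completions by unplaced set U, small U first (add the entries for U minus each lowest piece of U):
  |U|=1: {10}:1
  |U|=2: {8,10}:1  {9,10}:1
  |U|=3: {6,8,10}:1  {7,9,10}:1  {8,9,10}:2
  |U|=4: {4,6,8,10}:1  {5,7,9,10}:1  {6,8,9,10}:3  {7,8,9,10}:3
  |U|=5: {3,5,7,9,10}:1  {4,6,8,9,10}:4  {5,7,8,9,10}:4  {6,7,8,9,10}:6
  |U|=6: {2,3,5,7,9,10}:1  {3,5,7,8,9,10}:5  {4,6,7,8,9,10}:10  {5,6,7,8,9,10}:10
  |U|=7: {1,2,3,5,7,9,10}:1  {2,3,5,7,8,9,10}:6  {3,5,6,7,8,9,10}:15  {4,5,6,7,8,9,10}:20
  |U|=8: {0,1,2,3,5,7,9,10}:1  {1,2,3,5,7,8,9,10}:7  {2,3,5,6,7,8,9,10}:21  {3,4,5,6,7,8,9,10}:35
  |U|=9: {0,1,2,3,5,7,8,9,10}:8  {1,2,3,5,6,7,8,9,10}:28  {2,3,4,5,6,7,8,9,10}:56
  start at 0(s): 84
  start at 4(u): 36
sum over floor = 120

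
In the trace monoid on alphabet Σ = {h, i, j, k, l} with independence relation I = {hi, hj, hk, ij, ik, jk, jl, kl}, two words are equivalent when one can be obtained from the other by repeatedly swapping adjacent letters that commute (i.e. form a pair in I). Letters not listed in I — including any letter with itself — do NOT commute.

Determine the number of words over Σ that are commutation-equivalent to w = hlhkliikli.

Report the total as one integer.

piece 0:h — minimal
piece 1:l rests on {0:h}
piece 2:h rests on {1:l}
piece 3:k — minimal
piece 4:l rests on {2:h}
piece 5:i rests on {4:l}
piece 6:i rests on {5:i}
piece 7:k rests on {3:k}
piece 8:l rests on {6:i}
piece 9:i rests on {8:l}
minimal pieces: {0:h, 3:k}
ways to finish when only these pieces remain (= sum over removing one remaining piece with nothing left below it):
  1 left: {7}→1  {9}→1
  2 left: {3,7}→1  {7,9}→2  {8,9}→1
  3 left: {3,7,9}→3  {6,8,9}→1  {7,8,9}→3
  4 left: {3,7,8,9}→6  {5,6,8,9}→1  {6,7,8,9}→4
  5 left: {3,6,7,8,9}→10  {4,5,6,8,9}→1  {5,6,7,8,9}→5
  6 left: {2,4,5,6,8,9}→1  {3,5,6,7,8,9}→15  {4,5,6,7,8,9}→6
  7 left: {1,2,4,5,6,8,9}→1  {2,4,5,6,7,8,9}→7  {3,4,5,6,7,8,9}→21
  8 left: {0,1,2,4,5,6,8,9}→1  {1,2,4,5,6,7,8,9}→8  {2,3,4,5,6,7,8,9}→28
  placing 0:h first → 36 extensions
  placing 3:k first → 9 extensions
total linear extensions = 45

45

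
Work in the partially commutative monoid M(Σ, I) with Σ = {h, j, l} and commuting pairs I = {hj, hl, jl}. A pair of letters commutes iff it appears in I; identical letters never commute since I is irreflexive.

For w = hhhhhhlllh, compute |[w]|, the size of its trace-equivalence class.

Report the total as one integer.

120

piece 0:h — minimal
piece 1:h rests on {0:h}
piece 2:h rests on {1:h}
piece 3:h rests on {2:h}
piece 4:h rests on {3:h}
piece 5:h rests on {4:h}
piece 6:l — minimal
piece 7:l rests on {6:l}
piece 8:l rests on {7:l}
piece 9:h rests on {5:h}
minimal pieces: {0:h, 6:l}
ways to finish when only these pieces remain (= sum over removing one remaining piece with nothing left below it):
  1 left: {8}→1  {9}→1
  2 left: {5,9}→1  {7,8}→1  {8,9}→2
  3 left: {4,5,9}→1  {5,8,9}→3  {6,7,8}→1  {7,8,9}→3
  4 left: {3,4,5,9}→1  {4,5,8,9}→4  {5,7,8,9}→6  {6,7,8,9}→4
  5 left: {2,3,4,5,9}→1  {3,4,5,8,9}→5  {4,5,7,8,9}→10  {5,6,7,8,9}→10
  6 left: {1,2,3,4,5,9}→1  {2,3,4,5,8,9}→6  {3,4,5,7,8,9}→15  {4,5,6,7,8,9}→20
  7 left: {0,1,2,3,4,5,9}→1  {1,2,3,4,5,8,9}→7  {2,3,4,5,7,8,9}→21  {3,4,5,6,7,8,9}→35
  8 left: {0,1,2,3,4,5,8,9}→8  {1,2,3,4,5,7,8,9}→28  {2,3,4,5,6,7,8,9}→56
  placing 0:h first → 84 extensions
  placing 6:l first → 36 extensions
total linear extensions = 120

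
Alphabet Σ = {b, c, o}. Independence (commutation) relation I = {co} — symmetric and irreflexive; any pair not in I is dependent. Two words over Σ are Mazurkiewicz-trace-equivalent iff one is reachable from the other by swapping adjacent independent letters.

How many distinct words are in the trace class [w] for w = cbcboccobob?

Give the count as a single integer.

6

piece 0:c — minimal
piece 1:b rests on {0:c}
piece 2:c rests on {1:b}
piece 3:b rests on {2:c}
piece 4:o rests on {3:b}
piece 5:c rests on {3:b}
piece 6:c rests on {5:c}
piece 7:o rests on {4:o}
piece 8:b rests on {6:c, 7:o}
piece 9:o rests on {8:b}
piece 10:b rests on {9:o}
minimal pieces: {0:c}
ways to finish when only these pieces remain (= sum over removing one remaining piece with nothing left below it):
  1 left: {10}→1
  2 left: {9,10}→1
  3 left: {8,9,10}→1
  4 left: {6,8,9,10}→1  {7,8,9,10}→1
  5 left: {4,7,8,9,10}→1  {5,6,8,9,10}→1  {6,7,8,9,10}→2
  6 left: {4,6,7,8,9,10}→3  {5,6,7,8,9,10}→3
  7 left: {4,5,6,7,8,9,10}→6
  8 left: {3,4,5,6,7,8,9,10}→6
  9 left: {2,3,4,5,6,7,8,9,10}→6
  placing 0:c first → 6 extensions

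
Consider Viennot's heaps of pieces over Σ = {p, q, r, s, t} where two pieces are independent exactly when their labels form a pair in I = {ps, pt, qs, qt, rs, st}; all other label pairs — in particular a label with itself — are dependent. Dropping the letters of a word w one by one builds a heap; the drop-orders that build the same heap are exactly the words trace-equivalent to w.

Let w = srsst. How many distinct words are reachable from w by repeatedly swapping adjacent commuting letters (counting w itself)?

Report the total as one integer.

10

#0=s has no predecessor
#1=r has no predecessor
#2=s depends on [0:s]
#3=s depends on [2:s]
#4=t depends on [1:r]
sources: [0:s, 1:r]
N(rest) = Σ N(rest − s) over sources s of rest; N(one piece) = 1:
  size 1 → [3]=1  [4]=1
  size 2 → [1,4]=1  [2,3]=1  [3,4]=2
  size 3 → [0,2,3]=1  [1,3,4]=3  [2,3,4]=3
  first=0(s) contributes 6
  first=1(r) contributes 4
|[w]| = 10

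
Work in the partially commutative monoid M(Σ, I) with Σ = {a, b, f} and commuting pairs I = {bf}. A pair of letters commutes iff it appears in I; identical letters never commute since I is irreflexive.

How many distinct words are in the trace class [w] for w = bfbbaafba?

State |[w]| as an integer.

0(b) covers ∅
1(f) covers ∅
2(b) covers 0:b
3(b) covers 2:b
4(a) covers 1:f, 3:b
5(a) covers 4:a
6(f) covers 5:a
7(b) covers 5:a
8(a) covers 6:f, 7:b
floor of heap: 0:b, 1:f
completions by unplaced set U, small U first (add the entries for U minus each lowest piece of U):
  |U|=1: {8}:1
  |U|=2: {6,8}:1  {7,8}:1
  |U|=3: {6,7,8}:2
  |U|=4: {5,6,7,8}:2
  |U|=5: {4,5,6,7,8}:2
  |U|=6: {1,4,5,6,7,8}:2  {3,4,5,6,7,8}:2
  |U|=7: {1,3,4,5,6,7,8}:4  {2,3,4,5,6,7,8}:2
  start at 0(b): 6
  start at 1(f): 2
sum over floor = 8

8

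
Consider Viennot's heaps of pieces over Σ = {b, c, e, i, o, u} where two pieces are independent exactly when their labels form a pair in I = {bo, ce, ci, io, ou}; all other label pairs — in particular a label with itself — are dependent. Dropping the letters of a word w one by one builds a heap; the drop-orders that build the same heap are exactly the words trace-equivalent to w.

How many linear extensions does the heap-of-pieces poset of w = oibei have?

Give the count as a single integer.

3

drop 0:o onto floor
drop 1:i onto floor
drop 2:b onto {1:i}
drop 3:e onto {0:o, 2:b}
drop 4:i onto {3:e}
ground layer = {0:o, 1:i}
drop-orders for the pieces not yet dropped (sum over which currently-grounded one goes next):
  1 to go: {4} 1
  2 to go: {3,4} 1
  3 to go: {0,3,4} 1  {2,3,4} 1
  if 0:o drops first: 1 orders
  if 1:i drops first: 2 orders
heap linearizations: 3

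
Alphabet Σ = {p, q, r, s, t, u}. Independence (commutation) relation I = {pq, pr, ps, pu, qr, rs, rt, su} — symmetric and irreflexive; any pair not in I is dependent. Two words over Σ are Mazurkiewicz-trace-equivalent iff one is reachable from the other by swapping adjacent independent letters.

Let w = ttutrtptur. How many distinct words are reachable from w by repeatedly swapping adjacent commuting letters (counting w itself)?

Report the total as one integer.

0(t) covers ∅
1(t) covers 0:t
2(u) covers 1:t
3(t) covers 2:u
4(r) covers 2:u
5(t) covers 3:t
6(p) covers 5:t
7(t) covers 6:p
8(u) covers 4:r, 7:t
9(r) covers 8:u
floor of heap: 0:t
completions by unplaced set U, small U first (add the entries for U minus each lowest piece of U):
  |U|=1: {9}:1
  |U|=2: {8,9}:1
  |U|=3: {4,8,9}:1  {7,8,9}:1
  |U|=4: {4,7,8,9}:2  {6,7,8,9}:1
  |U|=5: {4,6,7,8,9}:3  {5,6,7,8,9}:1
  |U|=6: {3,5,6,7,8,9}:1  {4,5,6,7,8,9}:4
  |U|=7: {3,4,5,6,7,8,9}:5
  |U|=8: {2,3,4,5,6,7,8,9}:5
  start at 0(t): 5

5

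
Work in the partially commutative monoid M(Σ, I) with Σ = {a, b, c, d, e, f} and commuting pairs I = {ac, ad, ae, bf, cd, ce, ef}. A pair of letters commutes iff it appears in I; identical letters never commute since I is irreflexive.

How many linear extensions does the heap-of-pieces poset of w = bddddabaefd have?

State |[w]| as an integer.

drop 0:b onto floor
drop 1:d onto {0:b}
drop 2:d onto {1:d}
drop 3:d onto {2:d}
drop 4:d onto {3:d}
drop 5:a onto {0:b}
drop 6:b onto {4:d, 5:a}
drop 7:a onto {6:b}
drop 8:e onto {6:b}
drop 9:f onto {7:a}
drop 10:d onto {8:e, 9:f}
ground layer = {0:b}
drop-orders for the pieces not yet dropped (sum over which currently-grounded one goes next):
  1 to go: {10} 1
  2 to go: {8,10} 1  {9,10} 1
  3 to go: {7,9,10} 1  {8,9,10} 2
  4 to go: {7,8,9,10} 3
  5 to go: {6,7,8,9,10} 3
  6 to go: {4,6,7,8,9,10} 3  {5,6,7,8,9,10} 3
  7 to go: {3,4,6,7,8,9,10} 3  {4,5,6,7,8,9,10} 6
  8 to go: {2,3,4,6,7,8,9,10} 3  {3,4,5,6,7,8,9,10} 9
  9 to go: {1,2,3,4,6,7,8,9,10} 3  {2,3,4,5,6,7,8,9,10} 12
  if 0:b drops first: 15 orders

15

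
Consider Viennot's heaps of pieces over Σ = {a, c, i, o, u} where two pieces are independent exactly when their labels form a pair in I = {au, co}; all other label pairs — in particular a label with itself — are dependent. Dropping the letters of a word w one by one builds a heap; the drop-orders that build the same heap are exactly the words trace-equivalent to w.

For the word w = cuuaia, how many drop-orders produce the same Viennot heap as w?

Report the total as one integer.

drop 0:c onto floor
drop 1:u onto {0:c}
drop 2:u onto {1:u}
drop 3:a onto {0:c}
drop 4:i onto {2:u, 3:a}
drop 5:a onto {4:i}
ground layer = {0:c}
drop-orders for the pieces not yet dropped (sum over which currently-grounded one goes next):
  1 to go: {5} 1
  2 to go: {4,5} 1
  3 to go: {2,4,5} 1  {3,4,5} 1
  4 to go: {1,2,4,5} 1  {2,3,4,5} 2
  if 0:c drops first: 3 orders

3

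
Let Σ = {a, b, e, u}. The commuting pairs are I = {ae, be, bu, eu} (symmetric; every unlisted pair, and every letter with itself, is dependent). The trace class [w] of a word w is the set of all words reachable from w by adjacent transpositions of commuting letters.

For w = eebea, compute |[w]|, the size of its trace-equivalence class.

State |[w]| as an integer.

drop 0:e onto floor
drop 1:e onto {0:e}
drop 2:b onto floor
drop 3:e onto {1:e}
drop 4:a onto {2:b}
ground layer = {0:e, 2:b}
drop-orders for the pieces not yet dropped (sum over which currently-grounded one goes next):
  1 to go: {3} 1  {4} 1
  2 to go: {1,3} 1  {2,4} 1  {3,4} 2
  3 to go: {0,1,3} 1  {1,3,4} 3  {2,3,4} 3
  if 0:e drops first: 6 orders
  if 2:b drops first: 4 orders
heap linearizations: 10

10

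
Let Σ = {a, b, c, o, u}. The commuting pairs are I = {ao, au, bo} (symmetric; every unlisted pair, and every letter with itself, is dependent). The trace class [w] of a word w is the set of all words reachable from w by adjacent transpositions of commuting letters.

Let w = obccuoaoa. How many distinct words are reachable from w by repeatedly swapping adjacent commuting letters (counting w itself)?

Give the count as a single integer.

20

0(o) covers ∅
1(b) covers ∅
2(c) covers 0:o, 1:b
3(c) covers 2:c
4(u) covers 3:c
5(o) covers 4:u
6(a) covers 3:c
7(o) covers 5:o
8(a) covers 6:a
floor of heap: 0:o, 1:b
completions by unplaced set U, small U first (add the entries for U minus each lowest piece of U):
  |U|=1: {7}:1  {8}:1
  |U|=2: {5,7}:1  {6,8}:1  {7,8}:2
  |U|=3: {4,5,7}:1  {5,7,8}:3  {6,7,8}:3
  |U|=4: {4,5,7,8}:4  {5,6,7,8}:6
  |U|=5: {4,5,6,7,8}:10
  |U|=6: {3,4,5,6,7,8}:10
  |U|=7: {2,3,4,5,6,7,8}:10
  start at 0(o): 10
  start at 1(b): 10
sum over floor = 20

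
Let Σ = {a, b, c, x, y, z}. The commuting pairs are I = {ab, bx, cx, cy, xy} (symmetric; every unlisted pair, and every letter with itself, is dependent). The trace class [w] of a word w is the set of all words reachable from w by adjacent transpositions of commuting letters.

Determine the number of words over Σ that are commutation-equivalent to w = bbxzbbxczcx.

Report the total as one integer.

0(b) covers ∅
1(b) covers 0:b
2(x) covers ∅
3(z) covers 1:b, 2:x
4(b) covers 3:z
5(b) covers 4:b
6(x) covers 3:z
7(c) covers 5:b
8(z) covers 6:x, 7:c
9(c) covers 8:z
10(x) covers 8:z
floor of heap: 0:b, 2:x
completions by unplaced set U, small U first (add the entries for U minus each lowest piece of U):
  |U|=1: {9}:1  {10}:1
  |U|=2: {9,10}:2
  |U|=3: {8,9,10}:2
  |U|=4: {6,8,9,10}:2  {7,8,9,10}:2
  |U|=5: {5,7,8,9,10}:2  {6,7,8,9,10}:4
  |U|=6: {4,5,7,8,9,10}:2  {5,6,7,8,9,10}:6
  |U|=7: {4,5,6,7,8,9,10}:8
  |U|=8: {3,4,5,6,7,8,9,10}:8
  |U|=9: {1,3,4,5,6,7,8,9,10}:8  {2,3,4,5,6,7,8,9,10}:8
  start at 0(b): 16
  start at 2(x): 8
sum over floor = 24

24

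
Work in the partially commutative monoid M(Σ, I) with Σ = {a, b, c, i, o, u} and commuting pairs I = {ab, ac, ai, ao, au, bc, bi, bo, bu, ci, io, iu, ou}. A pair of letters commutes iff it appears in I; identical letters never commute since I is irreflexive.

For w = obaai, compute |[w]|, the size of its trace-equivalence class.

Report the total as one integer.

#0=o has no predecessor
#1=b has no predecessor
#2=a has no predecessor
#3=a depends on [2:a]
#4=i has no predecessor
sources: [0:o, 1:b, 2:a, 4:i]
N(rest) = Σ N(rest − s) over sources s of rest; N(one piece) = 1:
  size 1 → [0]=1  [1]=1  [3]=1  [4]=1
  size 2 → [0,1]=2  [0,3]=2  [0,4]=2  [1,3]=2  [1,4]=2  [2,3]=1  [3,4]=2
  size 3 → [0,1,3]=6  [0,1,4]=6  [0,2,3]=3  [0,3,4]=6  [1,2,3]=3  [1,3,4]=6  [2,3,4]=3
  first=0(o) contributes 12
  first=1(b) contributes 12
  first=2(a) contributes 24
  first=4(i) contributes 12
|[w]| = 60

60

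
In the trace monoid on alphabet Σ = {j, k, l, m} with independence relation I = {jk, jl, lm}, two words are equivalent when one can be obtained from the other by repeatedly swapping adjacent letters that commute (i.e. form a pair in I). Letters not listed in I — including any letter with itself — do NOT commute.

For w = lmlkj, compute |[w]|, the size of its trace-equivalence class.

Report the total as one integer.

#0=l has no predecessor
#1=m has no predecessor
#2=l depends on [0:l]
#3=k depends on [1:m, 2:l]
#4=j depends on [1:m]
sources: [0:l, 1:m]
N(rest) = Σ N(rest − s) over sources s of rest; N(one piece) = 1:
  size 1 → [3]=1  [4]=1
  size 2 → [2,3]=1  [3,4]=2
  size 3 → [0,2,3]=1  [1,3,4]=2  [2,3,4]=3
  first=0(l) contributes 5
  first=1(m) contributes 4
|[w]| = 9

9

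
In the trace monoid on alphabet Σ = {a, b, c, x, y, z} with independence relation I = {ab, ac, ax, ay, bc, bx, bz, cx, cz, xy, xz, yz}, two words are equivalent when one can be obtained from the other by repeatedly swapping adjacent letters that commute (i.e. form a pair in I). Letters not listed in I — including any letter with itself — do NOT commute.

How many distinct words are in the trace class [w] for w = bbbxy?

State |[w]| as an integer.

drop 0:b onto floor
drop 1:b onto {0:b}
drop 2:b onto {1:b}
drop 3:x onto floor
drop 4:y onto {2:b}
ground layer = {0:b, 3:x}
drop-orders for the pieces not yet dropped (sum over which currently-grounded one goes next):
  1 to go: {3} 1  {4} 1
  2 to go: {2,4} 1  {3,4} 2
  3 to go: {1,2,4} 1  {2,3,4} 3
  if 0:b drops first: 4 orders
  if 3:x drops first: 1 orders
heap linearizations: 5

5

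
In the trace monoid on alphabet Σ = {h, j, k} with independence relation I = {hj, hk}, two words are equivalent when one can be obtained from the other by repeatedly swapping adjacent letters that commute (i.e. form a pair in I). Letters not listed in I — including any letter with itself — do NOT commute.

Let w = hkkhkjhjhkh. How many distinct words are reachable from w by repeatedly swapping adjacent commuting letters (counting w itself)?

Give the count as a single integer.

#0=h has no predecessor
#1=k has no predecessor
#2=k depends on [1:k]
#3=h depends on [0:h]
#4=k depends on [2:k]
#5=j depends on [4:k]
#6=h depends on [3:h]
#7=j depends on [5:j]
#8=h depends on [6:h]
#9=k depends on [7:j]
#10=h depends on [8:h]
sources: [0:h, 1:k]
N(rest) = Σ N(rest − s) over sources s of rest; N(one piece) = 1:
  size 1 → [9]=1  [10]=1
  size 2 → [7,9]=1  [8,10]=1  [9,10]=2
  size 3 → [5,7,9]=1  [6,8,10]=1  [7,9,10]=3  [8,9,10]=3
  size 4 → [3,6,8,10]=1  [4,5,7,9]=1  [5,7,9,10]=4  [6,8,9,10]=4  [7,8,9,10]=6
  size 5 → [0,3,6,8,10]=1  [2,4,5,7,9]=1  [3,6,8,9,10]=5  [4,5,7,9,10]=5  [5,7,8,9,10]=10  [6,7,8,9,10]=10
  size 6 → [0,3,6,8,9,10]=6  [1,2,4,5,7,9]=1  [2,4,5,7,9,10]=6  [3,6,7,8,9,10]=15  [4,5,7,8,9,10]=15  [5,6,7,8,9,10]=20
  size 7 → [0,3,6,7,8,9,10]=21  [1,2,4,5,7,9,10]=7  [2,4,5,7,8,9,10]=21  [3,5,6,7,8,9,10]=35  [4,5,6,7,8,9,10]=35
  size 8 → [0,3,5,6,7,8,9,10]=56  [1,2,4,5,7,8,9,10]=28  [2,4,5,6,7,8,9,10]=56  [3,4,5,6,7,8,9,10]=70
  size 9 → [0,3,4,5,6,7,8,9,10]=126  [1,2,4,5,6,7,8,9,10]=84  [2,3,4,5,6,7,8,9,10]=126
  first=0(h) contributes 210
  first=1(k) contributes 252
|[w]| = 462

462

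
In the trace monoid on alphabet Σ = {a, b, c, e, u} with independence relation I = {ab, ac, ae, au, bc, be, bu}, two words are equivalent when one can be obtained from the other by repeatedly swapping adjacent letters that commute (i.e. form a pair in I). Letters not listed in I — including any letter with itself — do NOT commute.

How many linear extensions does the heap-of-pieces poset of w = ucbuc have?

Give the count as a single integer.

5

piece 0:u — minimal
piece 1:c rests on {0:u}
piece 2:b — minimal
piece 3:u rests on {1:c}
piece 4:c rests on {3:u}
minimal pieces: {0:u, 2:b}
ways to finish when only these pieces remain (= sum over removing one remaining piece with nothing left below it):
  1 left: {2}→1  {4}→1
  2 left: {2,4}→2  {3,4}→1
  3 left: {1,3,4}→1  {2,3,4}→3
  placing 0:u first → 4 extensions
  placing 2:b first → 1 extensions
total linear extensions = 5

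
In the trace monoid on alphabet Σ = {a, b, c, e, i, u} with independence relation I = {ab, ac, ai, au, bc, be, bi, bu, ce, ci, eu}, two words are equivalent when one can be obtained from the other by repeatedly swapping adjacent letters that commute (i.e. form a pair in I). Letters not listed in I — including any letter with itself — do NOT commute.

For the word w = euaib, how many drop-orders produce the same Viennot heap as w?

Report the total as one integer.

25

#0=e has no predecessor
#1=u has no predecessor
#2=a depends on [0:e]
#3=i depends on [0:e, 1:u]
#4=b has no predecessor
sources: [0:e, 1:u, 4:b]
N(rest) = Σ N(rest − s) over sources s of rest; N(one piece) = 1:
  size 1 → [2]=1  [3]=1  [4]=1
  size 2 → [1,3]=1  [2,3]=2  [2,4]=2  [3,4]=2
  size 3 → [0,2,3]=2  [1,2,3]=3  [1,3,4]=3  [2,3,4]=6
  first=0(e) contributes 12
  first=1(u) contributes 8
  first=4(b) contributes 5
|[w]| = 25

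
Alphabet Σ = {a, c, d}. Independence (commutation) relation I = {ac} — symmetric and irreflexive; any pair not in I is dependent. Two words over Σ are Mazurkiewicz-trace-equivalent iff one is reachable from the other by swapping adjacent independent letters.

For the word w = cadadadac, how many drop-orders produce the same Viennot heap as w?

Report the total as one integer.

4

0(c) covers ∅
1(a) covers ∅
2(d) covers 0:c, 1:a
3(a) covers 2:d
4(d) covers 3:a
5(a) covers 4:d
6(d) covers 5:a
7(a) covers 6:d
8(c) covers 6:d
floor of heap: 0:c, 1:a
completions by unplaced set U, small U first (add the entries for U minus each lowest piece of U):
  |U|=1: {7}:1  {8}:1
  |U|=2: {7,8}:2
  |U|=3: {6,7,8}:2
  |U|=4: {5,6,7,8}:2
  |U|=5: {4,5,6,7,8}:2
  |U|=6: {3,4,5,6,7,8}:2
  |U|=7: {2,3,4,5,6,7,8}:2
  start at 0(c): 2
  start at 1(a): 2
sum over floor = 4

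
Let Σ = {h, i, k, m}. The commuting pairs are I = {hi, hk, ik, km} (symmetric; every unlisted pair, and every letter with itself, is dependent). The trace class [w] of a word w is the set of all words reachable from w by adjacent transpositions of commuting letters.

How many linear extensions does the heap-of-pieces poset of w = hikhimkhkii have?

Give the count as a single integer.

2970

#0=h has no predecessor
#1=i has no predecessor
#2=k has no predecessor
#3=h depends on [0:h]
#4=i depends on [1:i]
#5=m depends on [3:h, 4:i]
#6=k depends on [2:k]
#7=h depends on [5:m]
#8=k depends on [6:k]
#9=i depends on [5:m]
#10=i depends on [9:i]
sources: [0:h, 1:i, 2:k]
N(rest) = Σ N(rest − s) over sources s of rest; N(one piece) = 1:
  size 1 → [7]=1  [8]=1  [10]=1
  size 2 → [6,8]=1  [7,8]=2  [7,10]=2  [8,10]=2  [9,10]=1
  size 3 → [2,6,8]=1  [6,7,8]=3  [6,8,10]=3  [7,8,10]=6  [7,9,10]=3  [8,9,10]=3
  size 4 → [2,6,7,8]=4  [2,6,8,10]=4  [5,7,9,10]=3  [6,7,8,10]=12  [6,8,9,10]=6  [7,8,9,10]=12
  size 5 → [2,6,7,8,10]=20  [2,6,8,9,10]=10  [3,5,7,9,10]=3  [4,5,7,9,10]=3  [5,7,8,9,10]=15  [6,7,8,9,10]=30
  size 6 → [0,3,5,7,9,10]=3  [1,4,5,7,9,10]=3  [2,6,7,8,9,10]=60  [3,4,5,7,9,10]=6  [3,5,7,8,9,10]=18  [4,5,7,8,9,10]=18  [5,6,7,8,9,10]=45
  size 7 → [0,3,4,5,7,9,10]=9  [0,3,5,7,8,9,10]=21  [1,3,4,5,7,9,10]=9  [1,4,5,7,8,9,10]=21  [2,5,6,7,8,9,10]=105  [3,4,5,7,8,9,10]=42  [3,5,6,7,8,9,10]=63  [4,5,6,7,8,9,10]=63
  size 8 → [0,1,3,4,5,7,9,10]=18  [0,3,4,5,7,8,9,10]=72  [0,3,5,6,7,8,9,10]=84  [1,3,4,5,7,8,9,10]=72  [1,4,5,6,7,8,9,10]=84  [2,3,5,6,7,8,9,10]=168  [2,4,5,6,7,8,9,10]=168  [3,4,5,6,7,8,9,10]=168
  size 9 → [0,1,3,4,5,7,8,9,10]=162  [0,2,3,5,6,7,8,9,10]=252  [0,3,4,5,6,7,8,9,10]=324  [1,2,4,5,6,7,8,9,10]=252  [1,3,4,5,6,7,8,9,10]=324  [2,3,4,5,6,7,8,9,10]=504
  first=0(h) contributes 1080
  first=1(i) contributes 1080
  first=2(k) contributes 810
|[w]| = 2970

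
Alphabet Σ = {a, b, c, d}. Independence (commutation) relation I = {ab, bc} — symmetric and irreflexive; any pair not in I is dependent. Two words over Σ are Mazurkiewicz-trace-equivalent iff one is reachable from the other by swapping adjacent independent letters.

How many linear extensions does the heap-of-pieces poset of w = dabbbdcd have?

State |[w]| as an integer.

4

0(d) covers ∅
1(a) covers 0:d
2(b) covers 0:d
3(b) covers 2:b
4(b) covers 3:b
5(d) covers 1:a, 4:b
6(c) covers 5:d
7(d) covers 6:c
floor of heap: 0:d
completions by unplaced set U, small U first (add the entries for U minus each lowest piece of U):
  |U|=1: {7}:1
  |U|=2: {6,7}:1
  |U|=3: {5,6,7}:1
  |U|=4: {1,5,6,7}:1  {4,5,6,7}:1
  |U|=5: {1,4,5,6,7}:2  {3,4,5,6,7}:1
  |U|=6: {1,3,4,5,6,7}:3  {2,3,4,5,6,7}:1
  start at 0(d): 4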